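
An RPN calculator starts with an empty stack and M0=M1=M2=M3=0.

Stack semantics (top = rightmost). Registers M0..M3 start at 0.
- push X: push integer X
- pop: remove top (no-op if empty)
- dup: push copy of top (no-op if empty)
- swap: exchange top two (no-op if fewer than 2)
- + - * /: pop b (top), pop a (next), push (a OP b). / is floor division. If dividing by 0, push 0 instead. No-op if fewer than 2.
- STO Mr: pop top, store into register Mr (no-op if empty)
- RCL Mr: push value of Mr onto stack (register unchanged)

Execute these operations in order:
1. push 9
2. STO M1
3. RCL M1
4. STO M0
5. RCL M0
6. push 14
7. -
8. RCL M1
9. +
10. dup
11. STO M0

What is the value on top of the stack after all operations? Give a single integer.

Answer: 4

Derivation:
After op 1 (push 9): stack=[9] mem=[0,0,0,0]
After op 2 (STO M1): stack=[empty] mem=[0,9,0,0]
After op 3 (RCL M1): stack=[9] mem=[0,9,0,0]
After op 4 (STO M0): stack=[empty] mem=[9,9,0,0]
After op 5 (RCL M0): stack=[9] mem=[9,9,0,0]
After op 6 (push 14): stack=[9,14] mem=[9,9,0,0]
After op 7 (-): stack=[-5] mem=[9,9,0,0]
After op 8 (RCL M1): stack=[-5,9] mem=[9,9,0,0]
After op 9 (+): stack=[4] mem=[9,9,0,0]
After op 10 (dup): stack=[4,4] mem=[9,9,0,0]
After op 11 (STO M0): stack=[4] mem=[4,9,0,0]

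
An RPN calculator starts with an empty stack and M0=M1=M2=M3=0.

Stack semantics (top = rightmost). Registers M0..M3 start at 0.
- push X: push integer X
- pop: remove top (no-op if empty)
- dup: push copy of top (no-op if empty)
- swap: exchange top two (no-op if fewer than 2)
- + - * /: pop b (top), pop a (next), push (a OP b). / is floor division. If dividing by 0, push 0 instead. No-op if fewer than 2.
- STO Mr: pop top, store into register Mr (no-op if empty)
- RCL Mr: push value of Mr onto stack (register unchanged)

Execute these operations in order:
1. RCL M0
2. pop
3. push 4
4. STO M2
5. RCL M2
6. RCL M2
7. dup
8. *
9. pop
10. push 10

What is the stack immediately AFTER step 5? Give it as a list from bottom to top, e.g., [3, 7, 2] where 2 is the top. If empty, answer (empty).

After op 1 (RCL M0): stack=[0] mem=[0,0,0,0]
After op 2 (pop): stack=[empty] mem=[0,0,0,0]
After op 3 (push 4): stack=[4] mem=[0,0,0,0]
After op 4 (STO M2): stack=[empty] mem=[0,0,4,0]
After op 5 (RCL M2): stack=[4] mem=[0,0,4,0]

[4]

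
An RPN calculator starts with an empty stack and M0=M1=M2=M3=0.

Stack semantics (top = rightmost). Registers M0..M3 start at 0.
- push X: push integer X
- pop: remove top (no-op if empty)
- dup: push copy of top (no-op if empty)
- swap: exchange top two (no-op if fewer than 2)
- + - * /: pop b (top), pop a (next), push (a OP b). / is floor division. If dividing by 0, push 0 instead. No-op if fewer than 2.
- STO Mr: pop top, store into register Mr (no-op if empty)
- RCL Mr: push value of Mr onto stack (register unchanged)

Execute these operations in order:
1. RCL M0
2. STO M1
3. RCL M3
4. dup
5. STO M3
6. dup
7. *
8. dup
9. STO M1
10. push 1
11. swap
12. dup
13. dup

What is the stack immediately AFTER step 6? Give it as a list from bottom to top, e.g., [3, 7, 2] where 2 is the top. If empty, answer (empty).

After op 1 (RCL M0): stack=[0] mem=[0,0,0,0]
After op 2 (STO M1): stack=[empty] mem=[0,0,0,0]
After op 3 (RCL M3): stack=[0] mem=[0,0,0,0]
After op 4 (dup): stack=[0,0] mem=[0,0,0,0]
After op 5 (STO M3): stack=[0] mem=[0,0,0,0]
After op 6 (dup): stack=[0,0] mem=[0,0,0,0]

[0, 0]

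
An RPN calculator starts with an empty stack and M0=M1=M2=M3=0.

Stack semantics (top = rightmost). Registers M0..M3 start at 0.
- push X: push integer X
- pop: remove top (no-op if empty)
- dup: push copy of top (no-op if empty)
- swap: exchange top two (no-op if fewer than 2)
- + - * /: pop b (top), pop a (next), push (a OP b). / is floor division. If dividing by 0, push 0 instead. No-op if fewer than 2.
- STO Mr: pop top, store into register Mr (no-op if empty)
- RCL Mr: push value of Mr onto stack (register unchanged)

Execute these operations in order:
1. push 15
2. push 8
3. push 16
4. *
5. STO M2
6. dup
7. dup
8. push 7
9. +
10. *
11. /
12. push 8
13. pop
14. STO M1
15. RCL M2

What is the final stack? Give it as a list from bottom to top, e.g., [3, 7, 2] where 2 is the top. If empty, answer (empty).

Answer: [128]

Derivation:
After op 1 (push 15): stack=[15] mem=[0,0,0,0]
After op 2 (push 8): stack=[15,8] mem=[0,0,0,0]
After op 3 (push 16): stack=[15,8,16] mem=[0,0,0,0]
After op 4 (*): stack=[15,128] mem=[0,0,0,0]
After op 5 (STO M2): stack=[15] mem=[0,0,128,0]
After op 6 (dup): stack=[15,15] mem=[0,0,128,0]
After op 7 (dup): stack=[15,15,15] mem=[0,0,128,0]
After op 8 (push 7): stack=[15,15,15,7] mem=[0,0,128,0]
After op 9 (+): stack=[15,15,22] mem=[0,0,128,0]
After op 10 (*): stack=[15,330] mem=[0,0,128,0]
After op 11 (/): stack=[0] mem=[0,0,128,0]
After op 12 (push 8): stack=[0,8] mem=[0,0,128,0]
After op 13 (pop): stack=[0] mem=[0,0,128,0]
After op 14 (STO M1): stack=[empty] mem=[0,0,128,0]
After op 15 (RCL M2): stack=[128] mem=[0,0,128,0]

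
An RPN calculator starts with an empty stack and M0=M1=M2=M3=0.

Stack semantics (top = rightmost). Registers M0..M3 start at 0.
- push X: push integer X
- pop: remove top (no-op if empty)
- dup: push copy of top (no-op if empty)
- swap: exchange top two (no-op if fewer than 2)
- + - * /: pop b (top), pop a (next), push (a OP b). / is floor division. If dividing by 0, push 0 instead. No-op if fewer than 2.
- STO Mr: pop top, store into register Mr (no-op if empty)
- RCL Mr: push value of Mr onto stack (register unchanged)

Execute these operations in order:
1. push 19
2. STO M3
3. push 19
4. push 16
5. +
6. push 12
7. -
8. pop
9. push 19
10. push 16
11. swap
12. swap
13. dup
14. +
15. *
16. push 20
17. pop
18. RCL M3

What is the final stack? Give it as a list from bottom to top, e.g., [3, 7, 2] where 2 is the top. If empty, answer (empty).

Answer: [608, 19]

Derivation:
After op 1 (push 19): stack=[19] mem=[0,0,0,0]
After op 2 (STO M3): stack=[empty] mem=[0,0,0,19]
After op 3 (push 19): stack=[19] mem=[0,0,0,19]
After op 4 (push 16): stack=[19,16] mem=[0,0,0,19]
After op 5 (+): stack=[35] mem=[0,0,0,19]
After op 6 (push 12): stack=[35,12] mem=[0,0,0,19]
After op 7 (-): stack=[23] mem=[0,0,0,19]
After op 8 (pop): stack=[empty] mem=[0,0,0,19]
After op 9 (push 19): stack=[19] mem=[0,0,0,19]
After op 10 (push 16): stack=[19,16] mem=[0,0,0,19]
After op 11 (swap): stack=[16,19] mem=[0,0,0,19]
After op 12 (swap): stack=[19,16] mem=[0,0,0,19]
After op 13 (dup): stack=[19,16,16] mem=[0,0,0,19]
After op 14 (+): stack=[19,32] mem=[0,0,0,19]
After op 15 (*): stack=[608] mem=[0,0,0,19]
After op 16 (push 20): stack=[608,20] mem=[0,0,0,19]
After op 17 (pop): stack=[608] mem=[0,0,0,19]
After op 18 (RCL M3): stack=[608,19] mem=[0,0,0,19]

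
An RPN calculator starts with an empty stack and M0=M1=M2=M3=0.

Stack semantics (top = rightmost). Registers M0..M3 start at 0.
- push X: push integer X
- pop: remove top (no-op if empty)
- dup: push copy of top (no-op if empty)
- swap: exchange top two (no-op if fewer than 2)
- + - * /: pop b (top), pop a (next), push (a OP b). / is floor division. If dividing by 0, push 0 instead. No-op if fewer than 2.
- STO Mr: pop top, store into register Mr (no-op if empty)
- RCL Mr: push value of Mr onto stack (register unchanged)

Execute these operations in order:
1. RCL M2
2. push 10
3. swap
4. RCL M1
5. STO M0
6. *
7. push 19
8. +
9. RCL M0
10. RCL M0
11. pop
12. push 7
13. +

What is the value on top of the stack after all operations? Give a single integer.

Answer: 7

Derivation:
After op 1 (RCL M2): stack=[0] mem=[0,0,0,0]
After op 2 (push 10): stack=[0,10] mem=[0,0,0,0]
After op 3 (swap): stack=[10,0] mem=[0,0,0,0]
After op 4 (RCL M1): stack=[10,0,0] mem=[0,0,0,0]
After op 5 (STO M0): stack=[10,0] mem=[0,0,0,0]
After op 6 (*): stack=[0] mem=[0,0,0,0]
After op 7 (push 19): stack=[0,19] mem=[0,0,0,0]
After op 8 (+): stack=[19] mem=[0,0,0,0]
After op 9 (RCL M0): stack=[19,0] mem=[0,0,0,0]
After op 10 (RCL M0): stack=[19,0,0] mem=[0,0,0,0]
After op 11 (pop): stack=[19,0] mem=[0,0,0,0]
After op 12 (push 7): stack=[19,0,7] mem=[0,0,0,0]
After op 13 (+): stack=[19,7] mem=[0,0,0,0]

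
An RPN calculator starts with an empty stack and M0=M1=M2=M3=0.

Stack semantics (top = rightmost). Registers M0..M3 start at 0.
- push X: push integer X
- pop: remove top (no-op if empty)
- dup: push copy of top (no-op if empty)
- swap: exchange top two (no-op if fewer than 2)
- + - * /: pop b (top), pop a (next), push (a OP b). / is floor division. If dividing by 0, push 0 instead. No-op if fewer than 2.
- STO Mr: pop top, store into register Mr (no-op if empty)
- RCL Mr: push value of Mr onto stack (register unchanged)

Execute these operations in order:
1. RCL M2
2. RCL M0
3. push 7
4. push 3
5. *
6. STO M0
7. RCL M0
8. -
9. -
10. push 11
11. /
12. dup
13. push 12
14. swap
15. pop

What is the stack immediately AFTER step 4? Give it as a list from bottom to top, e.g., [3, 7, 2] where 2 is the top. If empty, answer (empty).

After op 1 (RCL M2): stack=[0] mem=[0,0,0,0]
After op 2 (RCL M0): stack=[0,0] mem=[0,0,0,0]
After op 3 (push 7): stack=[0,0,7] mem=[0,0,0,0]
After op 4 (push 3): stack=[0,0,7,3] mem=[0,0,0,0]

[0, 0, 7, 3]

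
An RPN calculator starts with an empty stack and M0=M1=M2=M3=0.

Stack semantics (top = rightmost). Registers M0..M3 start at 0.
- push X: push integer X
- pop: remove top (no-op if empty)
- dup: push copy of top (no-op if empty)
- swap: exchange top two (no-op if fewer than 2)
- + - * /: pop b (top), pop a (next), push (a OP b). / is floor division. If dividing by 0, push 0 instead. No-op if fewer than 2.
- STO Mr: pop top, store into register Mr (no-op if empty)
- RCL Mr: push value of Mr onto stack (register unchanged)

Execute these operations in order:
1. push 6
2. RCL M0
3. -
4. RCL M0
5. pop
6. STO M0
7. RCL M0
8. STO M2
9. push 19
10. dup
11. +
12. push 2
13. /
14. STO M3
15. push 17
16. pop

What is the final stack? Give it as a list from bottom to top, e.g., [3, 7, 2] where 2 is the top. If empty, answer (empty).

After op 1 (push 6): stack=[6] mem=[0,0,0,0]
After op 2 (RCL M0): stack=[6,0] mem=[0,0,0,0]
After op 3 (-): stack=[6] mem=[0,0,0,0]
After op 4 (RCL M0): stack=[6,0] mem=[0,0,0,0]
After op 5 (pop): stack=[6] mem=[0,0,0,0]
After op 6 (STO M0): stack=[empty] mem=[6,0,0,0]
After op 7 (RCL M0): stack=[6] mem=[6,0,0,0]
After op 8 (STO M2): stack=[empty] mem=[6,0,6,0]
After op 9 (push 19): stack=[19] mem=[6,0,6,0]
After op 10 (dup): stack=[19,19] mem=[6,0,6,0]
After op 11 (+): stack=[38] mem=[6,0,6,0]
After op 12 (push 2): stack=[38,2] mem=[6,0,6,0]
After op 13 (/): stack=[19] mem=[6,0,6,0]
After op 14 (STO M3): stack=[empty] mem=[6,0,6,19]
After op 15 (push 17): stack=[17] mem=[6,0,6,19]
After op 16 (pop): stack=[empty] mem=[6,0,6,19]

Answer: (empty)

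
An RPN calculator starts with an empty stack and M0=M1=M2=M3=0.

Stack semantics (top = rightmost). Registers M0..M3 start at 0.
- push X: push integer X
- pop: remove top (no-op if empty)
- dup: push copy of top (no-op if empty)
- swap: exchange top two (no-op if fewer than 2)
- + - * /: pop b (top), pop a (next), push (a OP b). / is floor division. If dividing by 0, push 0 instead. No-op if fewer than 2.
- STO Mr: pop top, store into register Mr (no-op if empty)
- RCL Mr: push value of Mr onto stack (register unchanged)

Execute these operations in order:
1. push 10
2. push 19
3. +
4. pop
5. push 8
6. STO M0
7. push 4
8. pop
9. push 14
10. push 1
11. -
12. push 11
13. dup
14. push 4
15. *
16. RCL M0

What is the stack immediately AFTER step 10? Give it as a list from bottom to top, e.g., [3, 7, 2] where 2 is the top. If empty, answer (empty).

After op 1 (push 10): stack=[10] mem=[0,0,0,0]
After op 2 (push 19): stack=[10,19] mem=[0,0,0,0]
After op 3 (+): stack=[29] mem=[0,0,0,0]
After op 4 (pop): stack=[empty] mem=[0,0,0,0]
After op 5 (push 8): stack=[8] mem=[0,0,0,0]
After op 6 (STO M0): stack=[empty] mem=[8,0,0,0]
After op 7 (push 4): stack=[4] mem=[8,0,0,0]
After op 8 (pop): stack=[empty] mem=[8,0,0,0]
After op 9 (push 14): stack=[14] mem=[8,0,0,0]
After op 10 (push 1): stack=[14,1] mem=[8,0,0,0]

[14, 1]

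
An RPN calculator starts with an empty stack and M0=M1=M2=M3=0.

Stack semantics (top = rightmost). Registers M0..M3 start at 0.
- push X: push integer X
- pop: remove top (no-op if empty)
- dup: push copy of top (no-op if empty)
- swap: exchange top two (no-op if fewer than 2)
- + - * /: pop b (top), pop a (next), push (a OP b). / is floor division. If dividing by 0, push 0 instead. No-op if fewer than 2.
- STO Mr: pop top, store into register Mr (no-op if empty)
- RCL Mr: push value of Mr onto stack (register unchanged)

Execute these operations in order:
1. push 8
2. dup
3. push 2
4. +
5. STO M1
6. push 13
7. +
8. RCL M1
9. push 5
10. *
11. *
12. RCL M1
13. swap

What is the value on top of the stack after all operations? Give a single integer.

After op 1 (push 8): stack=[8] mem=[0,0,0,0]
After op 2 (dup): stack=[8,8] mem=[0,0,0,0]
After op 3 (push 2): stack=[8,8,2] mem=[0,0,0,0]
After op 4 (+): stack=[8,10] mem=[0,0,0,0]
After op 5 (STO M1): stack=[8] mem=[0,10,0,0]
After op 6 (push 13): stack=[8,13] mem=[0,10,0,0]
After op 7 (+): stack=[21] mem=[0,10,0,0]
After op 8 (RCL M1): stack=[21,10] mem=[0,10,0,0]
After op 9 (push 5): stack=[21,10,5] mem=[0,10,0,0]
After op 10 (*): stack=[21,50] mem=[0,10,0,0]
After op 11 (*): stack=[1050] mem=[0,10,0,0]
After op 12 (RCL M1): stack=[1050,10] mem=[0,10,0,0]
After op 13 (swap): stack=[10,1050] mem=[0,10,0,0]

Answer: 1050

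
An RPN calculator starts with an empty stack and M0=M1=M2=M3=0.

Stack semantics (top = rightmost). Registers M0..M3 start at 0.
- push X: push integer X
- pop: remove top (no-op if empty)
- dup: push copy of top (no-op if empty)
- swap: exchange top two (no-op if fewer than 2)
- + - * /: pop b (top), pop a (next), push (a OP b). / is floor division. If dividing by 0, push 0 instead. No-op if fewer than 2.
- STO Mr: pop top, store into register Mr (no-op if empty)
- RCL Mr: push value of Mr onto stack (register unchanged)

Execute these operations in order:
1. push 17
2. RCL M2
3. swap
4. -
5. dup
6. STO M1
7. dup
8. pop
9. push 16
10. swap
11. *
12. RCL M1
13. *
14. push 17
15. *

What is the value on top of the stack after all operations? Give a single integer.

Answer: 78608

Derivation:
After op 1 (push 17): stack=[17] mem=[0,0,0,0]
After op 2 (RCL M2): stack=[17,0] mem=[0,0,0,0]
After op 3 (swap): stack=[0,17] mem=[0,0,0,0]
After op 4 (-): stack=[-17] mem=[0,0,0,0]
After op 5 (dup): stack=[-17,-17] mem=[0,0,0,0]
After op 6 (STO M1): stack=[-17] mem=[0,-17,0,0]
After op 7 (dup): stack=[-17,-17] mem=[0,-17,0,0]
After op 8 (pop): stack=[-17] mem=[0,-17,0,0]
After op 9 (push 16): stack=[-17,16] mem=[0,-17,0,0]
After op 10 (swap): stack=[16,-17] mem=[0,-17,0,0]
After op 11 (*): stack=[-272] mem=[0,-17,0,0]
After op 12 (RCL M1): stack=[-272,-17] mem=[0,-17,0,0]
After op 13 (*): stack=[4624] mem=[0,-17,0,0]
After op 14 (push 17): stack=[4624,17] mem=[0,-17,0,0]
After op 15 (*): stack=[78608] mem=[0,-17,0,0]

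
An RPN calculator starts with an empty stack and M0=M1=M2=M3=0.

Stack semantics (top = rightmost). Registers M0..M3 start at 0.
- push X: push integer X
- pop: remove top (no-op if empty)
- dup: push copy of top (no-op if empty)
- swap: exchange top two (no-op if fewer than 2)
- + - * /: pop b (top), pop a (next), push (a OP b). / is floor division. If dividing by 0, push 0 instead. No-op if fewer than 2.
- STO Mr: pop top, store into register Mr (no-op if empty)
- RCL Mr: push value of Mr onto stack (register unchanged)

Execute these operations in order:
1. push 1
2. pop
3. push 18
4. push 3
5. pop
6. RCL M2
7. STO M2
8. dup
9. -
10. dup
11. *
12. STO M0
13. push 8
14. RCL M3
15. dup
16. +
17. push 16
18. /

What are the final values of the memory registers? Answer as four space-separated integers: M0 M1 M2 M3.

Answer: 0 0 0 0

Derivation:
After op 1 (push 1): stack=[1] mem=[0,0,0,0]
After op 2 (pop): stack=[empty] mem=[0,0,0,0]
After op 3 (push 18): stack=[18] mem=[0,0,0,0]
After op 4 (push 3): stack=[18,3] mem=[0,0,0,0]
After op 5 (pop): stack=[18] mem=[0,0,0,0]
After op 6 (RCL M2): stack=[18,0] mem=[0,0,0,0]
After op 7 (STO M2): stack=[18] mem=[0,0,0,0]
After op 8 (dup): stack=[18,18] mem=[0,0,0,0]
After op 9 (-): stack=[0] mem=[0,0,0,0]
After op 10 (dup): stack=[0,0] mem=[0,0,0,0]
After op 11 (*): stack=[0] mem=[0,0,0,0]
After op 12 (STO M0): stack=[empty] mem=[0,0,0,0]
After op 13 (push 8): stack=[8] mem=[0,0,0,0]
After op 14 (RCL M3): stack=[8,0] mem=[0,0,0,0]
After op 15 (dup): stack=[8,0,0] mem=[0,0,0,0]
After op 16 (+): stack=[8,0] mem=[0,0,0,0]
After op 17 (push 16): stack=[8,0,16] mem=[0,0,0,0]
After op 18 (/): stack=[8,0] mem=[0,0,0,0]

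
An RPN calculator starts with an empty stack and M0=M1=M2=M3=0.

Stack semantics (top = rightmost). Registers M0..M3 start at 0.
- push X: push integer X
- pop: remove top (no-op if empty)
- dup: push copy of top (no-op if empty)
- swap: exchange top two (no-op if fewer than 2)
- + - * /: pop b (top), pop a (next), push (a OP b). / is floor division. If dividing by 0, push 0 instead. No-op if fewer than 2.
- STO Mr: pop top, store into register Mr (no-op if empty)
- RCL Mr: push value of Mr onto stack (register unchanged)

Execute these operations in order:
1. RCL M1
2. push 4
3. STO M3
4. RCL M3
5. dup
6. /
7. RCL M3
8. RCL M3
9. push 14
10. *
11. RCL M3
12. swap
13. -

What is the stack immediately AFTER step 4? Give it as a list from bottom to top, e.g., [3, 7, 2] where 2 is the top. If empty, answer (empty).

After op 1 (RCL M1): stack=[0] mem=[0,0,0,0]
After op 2 (push 4): stack=[0,4] mem=[0,0,0,0]
After op 3 (STO M3): stack=[0] mem=[0,0,0,4]
After op 4 (RCL M3): stack=[0,4] mem=[0,0,0,4]

[0, 4]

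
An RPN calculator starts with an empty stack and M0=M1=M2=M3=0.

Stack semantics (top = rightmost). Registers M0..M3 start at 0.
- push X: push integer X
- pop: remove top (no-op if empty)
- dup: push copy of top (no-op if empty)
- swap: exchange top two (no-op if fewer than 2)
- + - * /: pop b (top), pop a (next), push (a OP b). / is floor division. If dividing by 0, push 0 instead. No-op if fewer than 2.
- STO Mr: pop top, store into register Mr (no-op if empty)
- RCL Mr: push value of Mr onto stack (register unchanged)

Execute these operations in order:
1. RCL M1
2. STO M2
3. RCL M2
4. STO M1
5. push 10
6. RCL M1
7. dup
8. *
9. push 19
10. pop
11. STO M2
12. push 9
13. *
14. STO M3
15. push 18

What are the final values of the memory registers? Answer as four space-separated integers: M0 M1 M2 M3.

Answer: 0 0 0 90

Derivation:
After op 1 (RCL M1): stack=[0] mem=[0,0,0,0]
After op 2 (STO M2): stack=[empty] mem=[0,0,0,0]
After op 3 (RCL M2): stack=[0] mem=[0,0,0,0]
After op 4 (STO M1): stack=[empty] mem=[0,0,0,0]
After op 5 (push 10): stack=[10] mem=[0,0,0,0]
After op 6 (RCL M1): stack=[10,0] mem=[0,0,0,0]
After op 7 (dup): stack=[10,0,0] mem=[0,0,0,0]
After op 8 (*): stack=[10,0] mem=[0,0,0,0]
After op 9 (push 19): stack=[10,0,19] mem=[0,0,0,0]
After op 10 (pop): stack=[10,0] mem=[0,0,0,0]
After op 11 (STO M2): stack=[10] mem=[0,0,0,0]
After op 12 (push 9): stack=[10,9] mem=[0,0,0,0]
After op 13 (*): stack=[90] mem=[0,0,0,0]
After op 14 (STO M3): stack=[empty] mem=[0,0,0,90]
After op 15 (push 18): stack=[18] mem=[0,0,0,90]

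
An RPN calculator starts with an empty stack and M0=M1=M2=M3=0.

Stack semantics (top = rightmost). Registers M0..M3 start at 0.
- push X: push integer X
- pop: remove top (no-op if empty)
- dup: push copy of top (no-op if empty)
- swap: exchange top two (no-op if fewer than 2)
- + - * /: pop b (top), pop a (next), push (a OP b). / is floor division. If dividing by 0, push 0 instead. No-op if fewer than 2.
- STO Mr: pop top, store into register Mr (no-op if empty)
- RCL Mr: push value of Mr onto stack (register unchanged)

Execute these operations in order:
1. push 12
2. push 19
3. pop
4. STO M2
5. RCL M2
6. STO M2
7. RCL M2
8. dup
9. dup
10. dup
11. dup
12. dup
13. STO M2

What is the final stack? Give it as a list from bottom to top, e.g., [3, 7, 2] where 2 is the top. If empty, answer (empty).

Answer: [12, 12, 12, 12, 12]

Derivation:
After op 1 (push 12): stack=[12] mem=[0,0,0,0]
After op 2 (push 19): stack=[12,19] mem=[0,0,0,0]
After op 3 (pop): stack=[12] mem=[0,0,0,0]
After op 4 (STO M2): stack=[empty] mem=[0,0,12,0]
After op 5 (RCL M2): stack=[12] mem=[0,0,12,0]
After op 6 (STO M2): stack=[empty] mem=[0,0,12,0]
After op 7 (RCL M2): stack=[12] mem=[0,0,12,0]
After op 8 (dup): stack=[12,12] mem=[0,0,12,0]
After op 9 (dup): stack=[12,12,12] mem=[0,0,12,0]
After op 10 (dup): stack=[12,12,12,12] mem=[0,0,12,0]
After op 11 (dup): stack=[12,12,12,12,12] mem=[0,0,12,0]
After op 12 (dup): stack=[12,12,12,12,12,12] mem=[0,0,12,0]
After op 13 (STO M2): stack=[12,12,12,12,12] mem=[0,0,12,0]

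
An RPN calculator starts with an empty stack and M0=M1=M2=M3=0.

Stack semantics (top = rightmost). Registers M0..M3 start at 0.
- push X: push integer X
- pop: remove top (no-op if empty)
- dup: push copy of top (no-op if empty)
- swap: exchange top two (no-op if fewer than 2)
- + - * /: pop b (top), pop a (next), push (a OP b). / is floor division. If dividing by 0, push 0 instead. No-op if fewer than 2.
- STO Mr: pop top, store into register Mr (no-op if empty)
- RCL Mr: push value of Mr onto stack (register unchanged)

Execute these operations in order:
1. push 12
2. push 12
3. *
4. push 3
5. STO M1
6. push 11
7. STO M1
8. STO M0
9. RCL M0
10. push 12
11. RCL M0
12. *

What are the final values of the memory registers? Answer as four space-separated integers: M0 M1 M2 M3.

Answer: 144 11 0 0

Derivation:
After op 1 (push 12): stack=[12] mem=[0,0,0,0]
After op 2 (push 12): stack=[12,12] mem=[0,0,0,0]
After op 3 (*): stack=[144] mem=[0,0,0,0]
After op 4 (push 3): stack=[144,3] mem=[0,0,0,0]
After op 5 (STO M1): stack=[144] mem=[0,3,0,0]
After op 6 (push 11): stack=[144,11] mem=[0,3,0,0]
After op 7 (STO M1): stack=[144] mem=[0,11,0,0]
After op 8 (STO M0): stack=[empty] mem=[144,11,0,0]
After op 9 (RCL M0): stack=[144] mem=[144,11,0,0]
After op 10 (push 12): stack=[144,12] mem=[144,11,0,0]
After op 11 (RCL M0): stack=[144,12,144] mem=[144,11,0,0]
After op 12 (*): stack=[144,1728] mem=[144,11,0,0]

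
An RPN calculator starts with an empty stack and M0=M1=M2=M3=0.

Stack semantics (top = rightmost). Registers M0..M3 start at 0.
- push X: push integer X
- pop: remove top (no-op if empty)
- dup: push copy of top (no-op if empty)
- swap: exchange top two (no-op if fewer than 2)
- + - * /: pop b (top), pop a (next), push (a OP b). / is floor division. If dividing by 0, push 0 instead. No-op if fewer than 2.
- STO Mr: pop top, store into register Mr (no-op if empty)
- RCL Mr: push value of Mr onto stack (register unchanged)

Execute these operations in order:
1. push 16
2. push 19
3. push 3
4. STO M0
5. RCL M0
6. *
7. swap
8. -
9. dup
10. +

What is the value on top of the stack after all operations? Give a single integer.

Answer: 82

Derivation:
After op 1 (push 16): stack=[16] mem=[0,0,0,0]
After op 2 (push 19): stack=[16,19] mem=[0,0,0,0]
After op 3 (push 3): stack=[16,19,3] mem=[0,0,0,0]
After op 4 (STO M0): stack=[16,19] mem=[3,0,0,0]
After op 5 (RCL M0): stack=[16,19,3] mem=[3,0,0,0]
After op 6 (*): stack=[16,57] mem=[3,0,0,0]
After op 7 (swap): stack=[57,16] mem=[3,0,0,0]
After op 8 (-): stack=[41] mem=[3,0,0,0]
After op 9 (dup): stack=[41,41] mem=[3,0,0,0]
After op 10 (+): stack=[82] mem=[3,0,0,0]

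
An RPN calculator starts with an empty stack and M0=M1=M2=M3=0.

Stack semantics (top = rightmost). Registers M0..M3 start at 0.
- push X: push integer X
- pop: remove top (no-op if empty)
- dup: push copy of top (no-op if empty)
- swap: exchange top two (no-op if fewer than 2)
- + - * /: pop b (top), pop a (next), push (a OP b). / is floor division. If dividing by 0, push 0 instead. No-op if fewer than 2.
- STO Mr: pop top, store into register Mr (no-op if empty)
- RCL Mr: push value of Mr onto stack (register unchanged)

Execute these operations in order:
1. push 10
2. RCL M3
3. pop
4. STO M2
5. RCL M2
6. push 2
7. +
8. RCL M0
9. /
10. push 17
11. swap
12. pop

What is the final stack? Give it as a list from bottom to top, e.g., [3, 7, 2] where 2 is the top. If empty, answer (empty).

After op 1 (push 10): stack=[10] mem=[0,0,0,0]
After op 2 (RCL M3): stack=[10,0] mem=[0,0,0,0]
After op 3 (pop): stack=[10] mem=[0,0,0,0]
After op 4 (STO M2): stack=[empty] mem=[0,0,10,0]
After op 5 (RCL M2): stack=[10] mem=[0,0,10,0]
After op 6 (push 2): stack=[10,2] mem=[0,0,10,0]
After op 7 (+): stack=[12] mem=[0,0,10,0]
After op 8 (RCL M0): stack=[12,0] mem=[0,0,10,0]
After op 9 (/): stack=[0] mem=[0,0,10,0]
After op 10 (push 17): stack=[0,17] mem=[0,0,10,0]
After op 11 (swap): stack=[17,0] mem=[0,0,10,0]
After op 12 (pop): stack=[17] mem=[0,0,10,0]

Answer: [17]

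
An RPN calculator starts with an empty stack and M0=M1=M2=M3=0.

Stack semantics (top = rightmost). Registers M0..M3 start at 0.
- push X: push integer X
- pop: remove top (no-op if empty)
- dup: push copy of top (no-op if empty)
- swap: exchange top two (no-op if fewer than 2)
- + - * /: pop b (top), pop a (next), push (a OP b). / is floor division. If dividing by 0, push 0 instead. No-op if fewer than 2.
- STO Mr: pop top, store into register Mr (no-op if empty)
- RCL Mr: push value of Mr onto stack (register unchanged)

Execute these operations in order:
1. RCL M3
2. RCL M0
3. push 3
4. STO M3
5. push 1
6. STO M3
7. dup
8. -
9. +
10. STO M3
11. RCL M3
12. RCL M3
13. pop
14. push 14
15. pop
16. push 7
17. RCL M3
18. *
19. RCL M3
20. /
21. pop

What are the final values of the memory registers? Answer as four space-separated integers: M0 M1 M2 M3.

After op 1 (RCL M3): stack=[0] mem=[0,0,0,0]
After op 2 (RCL M0): stack=[0,0] mem=[0,0,0,0]
After op 3 (push 3): stack=[0,0,3] mem=[0,0,0,0]
After op 4 (STO M3): stack=[0,0] mem=[0,0,0,3]
After op 5 (push 1): stack=[0,0,1] mem=[0,0,0,3]
After op 6 (STO M3): stack=[0,0] mem=[0,0,0,1]
After op 7 (dup): stack=[0,0,0] mem=[0,0,0,1]
After op 8 (-): stack=[0,0] mem=[0,0,0,1]
After op 9 (+): stack=[0] mem=[0,0,0,1]
After op 10 (STO M3): stack=[empty] mem=[0,0,0,0]
After op 11 (RCL M3): stack=[0] mem=[0,0,0,0]
After op 12 (RCL M3): stack=[0,0] mem=[0,0,0,0]
After op 13 (pop): stack=[0] mem=[0,0,0,0]
After op 14 (push 14): stack=[0,14] mem=[0,0,0,0]
After op 15 (pop): stack=[0] mem=[0,0,0,0]
After op 16 (push 7): stack=[0,7] mem=[0,0,0,0]
After op 17 (RCL M3): stack=[0,7,0] mem=[0,0,0,0]
After op 18 (*): stack=[0,0] mem=[0,0,0,0]
After op 19 (RCL M3): stack=[0,0,0] mem=[0,0,0,0]
After op 20 (/): stack=[0,0] mem=[0,0,0,0]
After op 21 (pop): stack=[0] mem=[0,0,0,0]

Answer: 0 0 0 0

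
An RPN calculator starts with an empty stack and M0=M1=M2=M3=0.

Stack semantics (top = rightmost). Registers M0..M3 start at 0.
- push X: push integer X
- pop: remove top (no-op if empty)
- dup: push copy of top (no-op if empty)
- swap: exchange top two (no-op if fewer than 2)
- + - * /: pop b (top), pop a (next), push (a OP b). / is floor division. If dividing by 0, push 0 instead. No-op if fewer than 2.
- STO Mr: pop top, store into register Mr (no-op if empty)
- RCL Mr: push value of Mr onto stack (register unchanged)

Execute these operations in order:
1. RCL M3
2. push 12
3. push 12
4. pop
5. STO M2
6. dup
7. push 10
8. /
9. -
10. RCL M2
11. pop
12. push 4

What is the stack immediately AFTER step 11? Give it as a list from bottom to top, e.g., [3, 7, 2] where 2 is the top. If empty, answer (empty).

After op 1 (RCL M3): stack=[0] mem=[0,0,0,0]
After op 2 (push 12): stack=[0,12] mem=[0,0,0,0]
After op 3 (push 12): stack=[0,12,12] mem=[0,0,0,0]
After op 4 (pop): stack=[0,12] mem=[0,0,0,0]
After op 5 (STO M2): stack=[0] mem=[0,0,12,0]
After op 6 (dup): stack=[0,0] mem=[0,0,12,0]
After op 7 (push 10): stack=[0,0,10] mem=[0,0,12,0]
After op 8 (/): stack=[0,0] mem=[0,0,12,0]
After op 9 (-): stack=[0] mem=[0,0,12,0]
After op 10 (RCL M2): stack=[0,12] mem=[0,0,12,0]
After op 11 (pop): stack=[0] mem=[0,0,12,0]

[0]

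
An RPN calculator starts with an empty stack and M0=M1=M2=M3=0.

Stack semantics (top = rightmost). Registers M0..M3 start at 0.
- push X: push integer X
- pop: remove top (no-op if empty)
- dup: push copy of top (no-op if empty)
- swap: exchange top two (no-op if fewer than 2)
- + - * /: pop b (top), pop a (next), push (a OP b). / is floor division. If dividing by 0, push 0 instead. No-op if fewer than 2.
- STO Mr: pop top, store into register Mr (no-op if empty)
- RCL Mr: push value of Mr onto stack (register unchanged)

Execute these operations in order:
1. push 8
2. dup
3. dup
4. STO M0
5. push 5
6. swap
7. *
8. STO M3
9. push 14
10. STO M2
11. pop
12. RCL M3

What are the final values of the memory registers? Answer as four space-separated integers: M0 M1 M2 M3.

Answer: 8 0 14 40

Derivation:
After op 1 (push 8): stack=[8] mem=[0,0,0,0]
After op 2 (dup): stack=[8,8] mem=[0,0,0,0]
After op 3 (dup): stack=[8,8,8] mem=[0,0,0,0]
After op 4 (STO M0): stack=[8,8] mem=[8,0,0,0]
After op 5 (push 5): stack=[8,8,5] mem=[8,0,0,0]
After op 6 (swap): stack=[8,5,8] mem=[8,0,0,0]
After op 7 (*): stack=[8,40] mem=[8,0,0,0]
After op 8 (STO M3): stack=[8] mem=[8,0,0,40]
After op 9 (push 14): stack=[8,14] mem=[8,0,0,40]
After op 10 (STO M2): stack=[8] mem=[8,0,14,40]
After op 11 (pop): stack=[empty] mem=[8,0,14,40]
After op 12 (RCL M3): stack=[40] mem=[8,0,14,40]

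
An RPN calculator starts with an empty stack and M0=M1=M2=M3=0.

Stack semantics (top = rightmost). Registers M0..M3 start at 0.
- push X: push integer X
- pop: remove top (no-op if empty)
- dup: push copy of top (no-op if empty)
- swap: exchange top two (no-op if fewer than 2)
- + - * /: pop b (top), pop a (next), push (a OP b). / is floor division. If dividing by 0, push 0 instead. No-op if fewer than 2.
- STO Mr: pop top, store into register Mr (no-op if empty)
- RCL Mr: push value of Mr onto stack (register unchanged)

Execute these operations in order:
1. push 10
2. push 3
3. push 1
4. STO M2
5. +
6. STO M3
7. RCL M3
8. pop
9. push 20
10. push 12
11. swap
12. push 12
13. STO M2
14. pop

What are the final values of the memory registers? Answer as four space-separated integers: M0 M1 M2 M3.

After op 1 (push 10): stack=[10] mem=[0,0,0,0]
After op 2 (push 3): stack=[10,3] mem=[0,0,0,0]
After op 3 (push 1): stack=[10,3,1] mem=[0,0,0,0]
After op 4 (STO M2): stack=[10,3] mem=[0,0,1,0]
After op 5 (+): stack=[13] mem=[0,0,1,0]
After op 6 (STO M3): stack=[empty] mem=[0,0,1,13]
After op 7 (RCL M3): stack=[13] mem=[0,0,1,13]
After op 8 (pop): stack=[empty] mem=[0,0,1,13]
After op 9 (push 20): stack=[20] mem=[0,0,1,13]
After op 10 (push 12): stack=[20,12] mem=[0,0,1,13]
After op 11 (swap): stack=[12,20] mem=[0,0,1,13]
After op 12 (push 12): stack=[12,20,12] mem=[0,0,1,13]
After op 13 (STO M2): stack=[12,20] mem=[0,0,12,13]
After op 14 (pop): stack=[12] mem=[0,0,12,13]

Answer: 0 0 12 13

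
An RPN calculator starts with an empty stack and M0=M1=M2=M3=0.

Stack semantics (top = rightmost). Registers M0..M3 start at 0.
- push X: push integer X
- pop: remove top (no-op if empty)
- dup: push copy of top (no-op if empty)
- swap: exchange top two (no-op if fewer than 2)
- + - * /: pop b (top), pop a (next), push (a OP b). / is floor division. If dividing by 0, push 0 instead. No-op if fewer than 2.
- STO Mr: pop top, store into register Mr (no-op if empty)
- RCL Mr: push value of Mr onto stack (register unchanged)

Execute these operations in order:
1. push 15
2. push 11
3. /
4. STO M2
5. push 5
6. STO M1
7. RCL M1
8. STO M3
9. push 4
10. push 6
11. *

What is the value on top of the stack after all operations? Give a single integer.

After op 1 (push 15): stack=[15] mem=[0,0,0,0]
After op 2 (push 11): stack=[15,11] mem=[0,0,0,0]
After op 3 (/): stack=[1] mem=[0,0,0,0]
After op 4 (STO M2): stack=[empty] mem=[0,0,1,0]
After op 5 (push 5): stack=[5] mem=[0,0,1,0]
After op 6 (STO M1): stack=[empty] mem=[0,5,1,0]
After op 7 (RCL M1): stack=[5] mem=[0,5,1,0]
After op 8 (STO M3): stack=[empty] mem=[0,5,1,5]
After op 9 (push 4): stack=[4] mem=[0,5,1,5]
After op 10 (push 6): stack=[4,6] mem=[0,5,1,5]
After op 11 (*): stack=[24] mem=[0,5,1,5]

Answer: 24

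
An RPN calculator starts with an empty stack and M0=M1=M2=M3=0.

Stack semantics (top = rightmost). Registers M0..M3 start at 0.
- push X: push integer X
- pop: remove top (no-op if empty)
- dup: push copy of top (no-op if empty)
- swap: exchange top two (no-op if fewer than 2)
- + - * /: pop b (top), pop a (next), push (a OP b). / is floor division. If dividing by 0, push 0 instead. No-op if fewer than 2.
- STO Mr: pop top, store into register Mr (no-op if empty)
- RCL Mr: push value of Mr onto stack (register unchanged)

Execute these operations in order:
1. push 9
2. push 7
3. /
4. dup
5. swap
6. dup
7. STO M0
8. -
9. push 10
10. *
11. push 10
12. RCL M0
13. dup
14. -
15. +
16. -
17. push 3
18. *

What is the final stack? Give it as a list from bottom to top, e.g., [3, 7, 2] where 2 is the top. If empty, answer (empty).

Answer: [-30]

Derivation:
After op 1 (push 9): stack=[9] mem=[0,0,0,0]
After op 2 (push 7): stack=[9,7] mem=[0,0,0,0]
After op 3 (/): stack=[1] mem=[0,0,0,0]
After op 4 (dup): stack=[1,1] mem=[0,0,0,0]
After op 5 (swap): stack=[1,1] mem=[0,0,0,0]
After op 6 (dup): stack=[1,1,1] mem=[0,0,0,0]
After op 7 (STO M0): stack=[1,1] mem=[1,0,0,0]
After op 8 (-): stack=[0] mem=[1,0,0,0]
After op 9 (push 10): stack=[0,10] mem=[1,0,0,0]
After op 10 (*): stack=[0] mem=[1,0,0,0]
After op 11 (push 10): stack=[0,10] mem=[1,0,0,0]
After op 12 (RCL M0): stack=[0,10,1] mem=[1,0,0,0]
After op 13 (dup): stack=[0,10,1,1] mem=[1,0,0,0]
After op 14 (-): stack=[0,10,0] mem=[1,0,0,0]
After op 15 (+): stack=[0,10] mem=[1,0,0,0]
After op 16 (-): stack=[-10] mem=[1,0,0,0]
After op 17 (push 3): stack=[-10,3] mem=[1,0,0,0]
After op 18 (*): stack=[-30] mem=[1,0,0,0]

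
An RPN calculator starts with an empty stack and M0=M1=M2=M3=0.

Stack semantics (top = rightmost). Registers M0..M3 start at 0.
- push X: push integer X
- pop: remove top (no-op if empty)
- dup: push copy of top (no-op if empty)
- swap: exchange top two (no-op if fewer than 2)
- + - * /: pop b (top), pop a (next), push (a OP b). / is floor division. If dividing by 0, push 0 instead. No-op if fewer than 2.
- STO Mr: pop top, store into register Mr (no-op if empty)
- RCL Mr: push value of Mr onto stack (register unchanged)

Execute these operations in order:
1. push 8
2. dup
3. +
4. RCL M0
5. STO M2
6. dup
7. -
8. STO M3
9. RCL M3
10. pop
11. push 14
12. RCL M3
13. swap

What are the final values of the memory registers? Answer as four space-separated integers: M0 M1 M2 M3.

Answer: 0 0 0 0

Derivation:
After op 1 (push 8): stack=[8] mem=[0,0,0,0]
After op 2 (dup): stack=[8,8] mem=[0,0,0,0]
After op 3 (+): stack=[16] mem=[0,0,0,0]
After op 4 (RCL M0): stack=[16,0] mem=[0,0,0,0]
After op 5 (STO M2): stack=[16] mem=[0,0,0,0]
After op 6 (dup): stack=[16,16] mem=[0,0,0,0]
After op 7 (-): stack=[0] mem=[0,0,0,0]
After op 8 (STO M3): stack=[empty] mem=[0,0,0,0]
After op 9 (RCL M3): stack=[0] mem=[0,0,0,0]
After op 10 (pop): stack=[empty] mem=[0,0,0,0]
After op 11 (push 14): stack=[14] mem=[0,0,0,0]
After op 12 (RCL M3): stack=[14,0] mem=[0,0,0,0]
After op 13 (swap): stack=[0,14] mem=[0,0,0,0]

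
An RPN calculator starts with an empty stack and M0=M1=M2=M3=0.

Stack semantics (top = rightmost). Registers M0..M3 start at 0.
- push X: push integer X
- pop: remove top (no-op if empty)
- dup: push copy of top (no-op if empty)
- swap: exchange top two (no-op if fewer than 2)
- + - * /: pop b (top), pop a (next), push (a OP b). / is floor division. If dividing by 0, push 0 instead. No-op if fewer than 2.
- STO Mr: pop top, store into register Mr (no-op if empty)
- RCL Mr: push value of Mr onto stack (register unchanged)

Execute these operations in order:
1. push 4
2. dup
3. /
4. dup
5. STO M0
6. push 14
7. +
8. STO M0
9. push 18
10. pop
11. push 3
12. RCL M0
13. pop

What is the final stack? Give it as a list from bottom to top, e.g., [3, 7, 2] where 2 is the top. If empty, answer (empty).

Answer: [3]

Derivation:
After op 1 (push 4): stack=[4] mem=[0,0,0,0]
After op 2 (dup): stack=[4,4] mem=[0,0,0,0]
After op 3 (/): stack=[1] mem=[0,0,0,0]
After op 4 (dup): stack=[1,1] mem=[0,0,0,0]
After op 5 (STO M0): stack=[1] mem=[1,0,0,0]
After op 6 (push 14): stack=[1,14] mem=[1,0,0,0]
After op 7 (+): stack=[15] mem=[1,0,0,0]
After op 8 (STO M0): stack=[empty] mem=[15,0,0,0]
After op 9 (push 18): stack=[18] mem=[15,0,0,0]
After op 10 (pop): stack=[empty] mem=[15,0,0,0]
After op 11 (push 3): stack=[3] mem=[15,0,0,0]
After op 12 (RCL M0): stack=[3,15] mem=[15,0,0,0]
After op 13 (pop): stack=[3] mem=[15,0,0,0]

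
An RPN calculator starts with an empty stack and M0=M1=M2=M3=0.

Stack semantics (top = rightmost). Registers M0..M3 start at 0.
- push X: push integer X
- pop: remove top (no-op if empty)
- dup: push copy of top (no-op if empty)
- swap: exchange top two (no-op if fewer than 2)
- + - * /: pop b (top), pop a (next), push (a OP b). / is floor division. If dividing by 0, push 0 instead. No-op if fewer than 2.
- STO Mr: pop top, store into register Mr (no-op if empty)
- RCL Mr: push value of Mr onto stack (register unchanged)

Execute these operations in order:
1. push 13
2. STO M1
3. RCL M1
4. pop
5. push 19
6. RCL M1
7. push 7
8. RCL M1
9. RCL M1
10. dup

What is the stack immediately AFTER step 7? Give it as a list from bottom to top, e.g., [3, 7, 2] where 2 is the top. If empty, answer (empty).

After op 1 (push 13): stack=[13] mem=[0,0,0,0]
After op 2 (STO M1): stack=[empty] mem=[0,13,0,0]
After op 3 (RCL M1): stack=[13] mem=[0,13,0,0]
After op 4 (pop): stack=[empty] mem=[0,13,0,0]
After op 5 (push 19): stack=[19] mem=[0,13,0,0]
After op 6 (RCL M1): stack=[19,13] mem=[0,13,0,0]
After op 7 (push 7): stack=[19,13,7] mem=[0,13,0,0]

[19, 13, 7]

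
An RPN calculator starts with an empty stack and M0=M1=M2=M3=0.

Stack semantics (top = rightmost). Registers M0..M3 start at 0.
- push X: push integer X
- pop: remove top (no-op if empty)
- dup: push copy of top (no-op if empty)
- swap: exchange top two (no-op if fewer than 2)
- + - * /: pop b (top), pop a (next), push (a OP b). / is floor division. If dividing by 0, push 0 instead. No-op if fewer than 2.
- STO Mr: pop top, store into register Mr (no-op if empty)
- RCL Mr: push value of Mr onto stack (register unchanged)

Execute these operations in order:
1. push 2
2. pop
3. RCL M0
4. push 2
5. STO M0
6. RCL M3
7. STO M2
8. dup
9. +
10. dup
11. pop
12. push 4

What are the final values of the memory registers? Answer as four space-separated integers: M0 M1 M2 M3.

Answer: 2 0 0 0

Derivation:
After op 1 (push 2): stack=[2] mem=[0,0,0,0]
After op 2 (pop): stack=[empty] mem=[0,0,0,0]
After op 3 (RCL M0): stack=[0] mem=[0,0,0,0]
After op 4 (push 2): stack=[0,2] mem=[0,0,0,0]
After op 5 (STO M0): stack=[0] mem=[2,0,0,0]
After op 6 (RCL M3): stack=[0,0] mem=[2,0,0,0]
After op 7 (STO M2): stack=[0] mem=[2,0,0,0]
After op 8 (dup): stack=[0,0] mem=[2,0,0,0]
After op 9 (+): stack=[0] mem=[2,0,0,0]
After op 10 (dup): stack=[0,0] mem=[2,0,0,0]
After op 11 (pop): stack=[0] mem=[2,0,0,0]
After op 12 (push 4): stack=[0,4] mem=[2,0,0,0]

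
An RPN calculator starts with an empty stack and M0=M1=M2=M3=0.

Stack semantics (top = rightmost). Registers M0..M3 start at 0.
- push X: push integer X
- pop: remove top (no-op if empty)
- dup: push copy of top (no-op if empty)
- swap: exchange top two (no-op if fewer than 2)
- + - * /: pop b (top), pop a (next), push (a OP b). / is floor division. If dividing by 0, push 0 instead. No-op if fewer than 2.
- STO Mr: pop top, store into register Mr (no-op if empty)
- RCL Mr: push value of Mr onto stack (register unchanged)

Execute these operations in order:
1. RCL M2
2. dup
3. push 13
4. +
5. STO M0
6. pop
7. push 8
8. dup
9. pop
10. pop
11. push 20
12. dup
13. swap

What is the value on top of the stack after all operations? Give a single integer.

Answer: 20

Derivation:
After op 1 (RCL M2): stack=[0] mem=[0,0,0,0]
After op 2 (dup): stack=[0,0] mem=[0,0,0,0]
After op 3 (push 13): stack=[0,0,13] mem=[0,0,0,0]
After op 4 (+): stack=[0,13] mem=[0,0,0,0]
After op 5 (STO M0): stack=[0] mem=[13,0,0,0]
After op 6 (pop): stack=[empty] mem=[13,0,0,0]
After op 7 (push 8): stack=[8] mem=[13,0,0,0]
After op 8 (dup): stack=[8,8] mem=[13,0,0,0]
After op 9 (pop): stack=[8] mem=[13,0,0,0]
After op 10 (pop): stack=[empty] mem=[13,0,0,0]
After op 11 (push 20): stack=[20] mem=[13,0,0,0]
After op 12 (dup): stack=[20,20] mem=[13,0,0,0]
After op 13 (swap): stack=[20,20] mem=[13,0,0,0]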